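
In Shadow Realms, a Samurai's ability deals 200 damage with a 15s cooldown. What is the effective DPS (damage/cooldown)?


DPS = damage / cooldown
= 200 / 15
= 13.33

13.33 DPS


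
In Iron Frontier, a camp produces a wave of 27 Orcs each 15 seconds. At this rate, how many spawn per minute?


Spawns per minute = count * (60 / interval)
= 27 * (60 / 15)
= 27 * 4.0
= 108.0

108.0 per minute


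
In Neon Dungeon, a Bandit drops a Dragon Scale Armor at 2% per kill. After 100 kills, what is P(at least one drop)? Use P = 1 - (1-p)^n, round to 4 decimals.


P(at least one) = 1 - P(none) = 1 - (1-p)^n
p = 2/100 = 0.02
1 - p = 0.98
(1 - p)^100 = 0.98^100 = 0.132620
P(at least one) = 1 - 0.132620 = 0.8674

0.8674


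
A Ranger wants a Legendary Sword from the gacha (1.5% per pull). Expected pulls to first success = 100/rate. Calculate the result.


Expected pulls for a geometric distribution = 1/p = 100 / rate%
= 100 / 1.5
= 66.67

66.67 pulls


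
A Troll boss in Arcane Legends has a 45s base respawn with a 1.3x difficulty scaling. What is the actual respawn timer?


Respawn time = base * multiplier
= 45 * 1.3
= 58.5 seconds

58.5 seconds


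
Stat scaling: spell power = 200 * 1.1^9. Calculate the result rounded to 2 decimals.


value = base * growth^level
= 200 * 1.1^9
= 200 * 2.357948
= 471.59

471.59 spell power


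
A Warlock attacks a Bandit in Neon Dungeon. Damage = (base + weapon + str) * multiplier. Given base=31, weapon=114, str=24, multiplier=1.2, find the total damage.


Sum base + weapon + str = 31 + 114 + 24 = 169
Multiply by 1.2:
169 * 1.2 = 202.8

202.8 damage


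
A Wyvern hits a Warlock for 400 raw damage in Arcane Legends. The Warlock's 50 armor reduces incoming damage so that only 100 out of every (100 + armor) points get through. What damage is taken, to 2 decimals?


actual = 400 * 100 / (100 + 50)
= 400 * 100 / 150
= 40000 / 150
= 266.67

266.67 damage


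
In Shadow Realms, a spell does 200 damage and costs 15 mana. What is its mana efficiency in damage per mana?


Efficiency = damage / mana
= 200 / 15
= 13.33

13.33 dmg/mana


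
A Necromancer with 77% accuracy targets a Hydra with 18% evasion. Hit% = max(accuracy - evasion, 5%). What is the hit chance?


accuracy - evasion = 77 - 18 = 59
Apply floor: max(59, 5) = 59
Hit chance = 59%

59%


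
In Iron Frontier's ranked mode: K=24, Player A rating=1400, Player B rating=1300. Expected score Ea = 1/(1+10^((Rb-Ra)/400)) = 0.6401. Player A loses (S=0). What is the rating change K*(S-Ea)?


Elo update: delta = K * (S - Ea), where S = 0 (loses)
S - Ea = 0 - 0.6401 = -0.6401
Rating change = 24 * -0.6401
= -15.36

-15.36 rating points


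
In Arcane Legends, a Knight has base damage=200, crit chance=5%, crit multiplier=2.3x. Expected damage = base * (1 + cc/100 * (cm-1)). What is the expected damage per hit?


E[dmg] = base * (1 + crit_chance * (crit_mult - 1))
cc as decimal = 5/100 = 0.05
cm - 1 = 2.3 - 1 = 1.3
Bonus factor = 0.05 * 1.3 = 0.065
Total multiplier = 1 + 0.065 = 1.065
Expected damage = 200 * 1.065 = 213.00

213.00 damage


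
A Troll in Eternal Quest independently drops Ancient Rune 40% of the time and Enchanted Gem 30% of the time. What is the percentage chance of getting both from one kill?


For independent events, P(both) = P(A) * P(B)
= 40% * 30%
= 1200 / 100 %
= 12.0%

12.0%


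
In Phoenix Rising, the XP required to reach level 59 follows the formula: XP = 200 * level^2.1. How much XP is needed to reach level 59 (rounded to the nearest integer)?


XP = 200 * level^2.1
Substitute level = 59:
XP = 200 * 59^2.1
= 200 * 5233.4638
= 1046693

1046693 XP


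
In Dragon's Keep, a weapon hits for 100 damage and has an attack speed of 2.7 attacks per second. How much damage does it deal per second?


DPS = damage * attack_speed
= 100 * 2.7
= 270.0

270.0 DPS


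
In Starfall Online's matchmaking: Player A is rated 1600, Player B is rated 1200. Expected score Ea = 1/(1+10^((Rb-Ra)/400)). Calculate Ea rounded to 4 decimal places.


Elo expected score: Ea = 1/(1 + 10^((Rb-Ra)/400))
Rb - Ra = 1200 - 1600 = -400
(Rb-Ra)/400 = -400/400 = -1.0
10^-1.0 = 0.1
Ea = 1/(1 + 0.1) = 1/1.1 = 0.9091

0.9091


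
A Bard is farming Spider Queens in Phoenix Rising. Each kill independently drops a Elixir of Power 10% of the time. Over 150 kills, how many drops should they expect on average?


Expected drops = kills * (drop_rate / 100)
= 150 * (10 / 100)
= 150 * 0.1
= 15.0

15.0 drops


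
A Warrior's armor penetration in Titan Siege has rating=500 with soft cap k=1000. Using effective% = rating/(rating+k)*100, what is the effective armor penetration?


effective% = rating / (rating + k) * 100
= 500 / (500 + 1000) * 100
= 500 / 1500 * 100
= 0.333333 * 100
= 33.33%

33.33%


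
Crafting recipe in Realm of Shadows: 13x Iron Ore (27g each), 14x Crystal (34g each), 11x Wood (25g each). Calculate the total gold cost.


Cost breakdown:
  Iron Ore: 13 * 27 = 351
  Crystal: 14 * 34 = 476
  Wood: 11 * 25 = 275
Total = 351 + 476 + 275 = 1102

1102 gold


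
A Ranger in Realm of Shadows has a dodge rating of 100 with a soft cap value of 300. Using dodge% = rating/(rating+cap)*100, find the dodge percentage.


dodge% = 100 / (100 + 300) * 100
= 100 / 400 * 100
= 0.25 * 100
= 25.00%

25.00%


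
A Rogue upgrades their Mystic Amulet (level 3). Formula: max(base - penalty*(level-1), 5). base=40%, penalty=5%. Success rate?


raw_rate = 40 - 5 * (3 - 1)
= 40 - 5 * 2
= 40 - 10
= 30
Apply floor: max(30, 5) = 30%

30%


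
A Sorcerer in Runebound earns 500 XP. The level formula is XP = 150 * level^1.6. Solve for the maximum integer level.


XP = 150 * level^1.6, so level = (XP / 150)^(1/1.6)
= (500 / 150)^(1/1.6)
= 3.3333^0.625
= 2.1223
Floor: level = 2

level 2


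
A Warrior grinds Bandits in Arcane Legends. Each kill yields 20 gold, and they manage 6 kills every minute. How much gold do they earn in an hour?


Gold per minute = 20 * 6 = 120
Gold per hour = 120 * 60 = 7200

7200 gold/hour


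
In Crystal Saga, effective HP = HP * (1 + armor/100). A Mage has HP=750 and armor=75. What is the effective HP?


EHP = 750 * (1 + 75/100)
= 750 * (1 + 0.75)
= 750 * 1.75
= 1312.5

1312.5 EHP


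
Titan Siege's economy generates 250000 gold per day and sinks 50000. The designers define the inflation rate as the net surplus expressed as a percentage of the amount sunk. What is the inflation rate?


Net gold = 250000 - 50000 = 200000
Inflation rate = net / sunk * 100 = 200000 / 50000 * 100
= 4.0 * 100
= 400.00%

400.00%


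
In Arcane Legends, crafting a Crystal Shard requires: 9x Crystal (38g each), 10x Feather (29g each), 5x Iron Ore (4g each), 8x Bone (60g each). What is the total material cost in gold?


Cost breakdown:
  Crystal: 9 * 38 = 342
  Feather: 10 * 29 = 290
  Iron Ore: 5 * 4 = 20
  Bone: 8 * 60 = 480
Total = 342 + 290 + 20 + 480 = 1132

1132 gold


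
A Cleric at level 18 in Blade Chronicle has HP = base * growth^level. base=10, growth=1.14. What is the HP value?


value = base * growth^level
= 10 * 1.14^18
= 10 * 10.575169
= 105.75

105.75 HP


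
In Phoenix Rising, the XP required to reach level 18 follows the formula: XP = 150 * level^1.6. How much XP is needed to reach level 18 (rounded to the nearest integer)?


XP = 150 * level^1.6
Substitute level = 18:
XP = 150 * 18^1.6
= 150 * 101.9615
= 15294

15294 XP


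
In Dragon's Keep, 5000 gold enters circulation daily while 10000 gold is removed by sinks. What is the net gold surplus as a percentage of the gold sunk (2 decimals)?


Net gold = 5000 - 10000 = -5000
Inflation rate = net / sunk * 100 = -5000 / 10000 * 100
= -0.5 * 100
= -50.00%

-50.00%


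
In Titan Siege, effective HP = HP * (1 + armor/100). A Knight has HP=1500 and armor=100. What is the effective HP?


EHP = 1500 * (1 + 100/100)
= 1500 * (1 + 1.0)
= 1500 * 2.0
= 3000.0

3000.0 EHP


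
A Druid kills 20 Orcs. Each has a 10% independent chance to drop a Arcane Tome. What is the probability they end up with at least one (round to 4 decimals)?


P(at least one) = 1 - P(none) = 1 - (1-p)^n
p = 10/100 = 0.1
1 - p = 0.9
(1 - p)^20 = 0.9^20 = 0.121577
P(at least one) = 1 - 0.121577 = 0.8784

0.8784


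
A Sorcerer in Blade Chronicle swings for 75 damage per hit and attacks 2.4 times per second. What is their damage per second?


DPS = damage * attack_speed
= 75 * 2.4
= 180.0

180.0 DPS


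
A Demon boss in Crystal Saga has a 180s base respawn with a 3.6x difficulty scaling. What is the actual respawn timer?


Respawn time = base * multiplier
= 180 * 3.6
= 648.0 seconds

648.0 seconds


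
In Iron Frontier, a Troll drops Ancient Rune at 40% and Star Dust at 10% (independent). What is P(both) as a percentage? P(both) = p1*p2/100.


For independent events, P(both) = P(A) * P(B)
= 40% * 10%
= 400 / 100 %
= 4.0%

4.0%


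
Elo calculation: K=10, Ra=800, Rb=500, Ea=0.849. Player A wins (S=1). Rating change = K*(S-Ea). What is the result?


Elo update: delta = K * (S - Ea), where S = 1 (wins)
S - Ea = 1 - 0.849 = 0.151
Rating change = 10 * 0.151
= 1.51

1.51 rating points


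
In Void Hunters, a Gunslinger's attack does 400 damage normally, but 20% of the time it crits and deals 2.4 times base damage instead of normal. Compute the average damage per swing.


E[dmg] = base * (1 + crit_chance * (crit_mult - 1))
cc as decimal = 20/100 = 0.2
cm - 1 = 2.4 - 1 = 1.4
Bonus factor = 0.2 * 1.4 = 0.28
Total multiplier = 1 + 0.28 = 1.28
Expected damage = 400 * 1.28 = 512.00

512.00 damage


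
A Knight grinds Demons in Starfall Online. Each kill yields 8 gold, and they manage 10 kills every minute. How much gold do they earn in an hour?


Gold per minute = 8 * 10 = 80
Gold per hour = 80 * 60 = 4800

4800 gold/hour


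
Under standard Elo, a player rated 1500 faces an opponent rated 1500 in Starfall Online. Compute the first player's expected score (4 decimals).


Elo expected score: Ea = 1/(1 + 10^((Rb-Ra)/400))
Rb - Ra = 1500 - 1500 = 0
(Rb-Ra)/400 = 0/400 = 0.0
10^0.0 = 1.0
Ea = 1/(1 + 1.0) = 1/2.0 = 0.5000

0.5000


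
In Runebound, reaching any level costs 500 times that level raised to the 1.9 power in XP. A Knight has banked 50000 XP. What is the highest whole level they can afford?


XP = 500 * level^1.9, so level = (XP / 500)^(1/1.9)
= (50000 / 500)^(1/1.9)
= 100.0^0.5263
= 11.2884
Floor: level = 11

level 11


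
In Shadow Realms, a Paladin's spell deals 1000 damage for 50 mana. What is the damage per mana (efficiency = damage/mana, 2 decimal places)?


Efficiency = damage / mana
= 1000 / 50
= 20.00

20.00 dmg/mana


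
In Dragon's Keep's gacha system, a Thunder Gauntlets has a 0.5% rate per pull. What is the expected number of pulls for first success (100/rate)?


Expected pulls for a geometric distribution = 1/p = 100 / rate%
= 100 / 0.5
= 200.0

200.0 pulls


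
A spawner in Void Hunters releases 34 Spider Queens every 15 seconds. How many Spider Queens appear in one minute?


Spawns per minute = count * (60 / interval)
= 34 * (60 / 15)
= 34 * 4.0
= 136.0

136.0 per minute


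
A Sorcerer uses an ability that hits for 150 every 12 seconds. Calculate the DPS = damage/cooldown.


DPS = damage / cooldown
= 150 / 12
= 12.50

12.50 DPS


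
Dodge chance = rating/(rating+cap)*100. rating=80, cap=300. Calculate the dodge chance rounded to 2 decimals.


dodge% = 80 / (80 + 300) * 100
= 80 / 380 * 100
= 0.210526 * 100
= 21.05%

21.05%


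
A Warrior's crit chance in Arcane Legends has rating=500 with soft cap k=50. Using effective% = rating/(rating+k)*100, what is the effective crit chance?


effective% = rating / (rating + k) * 100
= 500 / (500 + 50) * 100
= 500 / 550 * 100
= 0.909091 * 100
= 90.91%

90.91%


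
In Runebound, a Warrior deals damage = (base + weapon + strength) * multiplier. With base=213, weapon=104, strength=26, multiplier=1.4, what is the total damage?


Sum base + weapon + str = 213 + 104 + 26 = 343
Multiply by 1.4:
343 * 1.4 = 480.2

480.2 damage


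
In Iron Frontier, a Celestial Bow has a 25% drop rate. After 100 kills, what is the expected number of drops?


Expected drops = kills * (drop_rate / 100)
= 100 * (25 / 100)
= 100 * 0.25
= 25.0

25.0 drops


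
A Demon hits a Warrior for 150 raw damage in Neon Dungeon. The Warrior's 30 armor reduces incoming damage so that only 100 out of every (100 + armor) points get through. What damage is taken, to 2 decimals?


actual = 150 * 100 / (100 + 30)
= 150 * 100 / 130
= 15000 / 130
= 115.38

115.38 damage


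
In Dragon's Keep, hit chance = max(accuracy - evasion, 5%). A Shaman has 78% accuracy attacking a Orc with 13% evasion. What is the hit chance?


accuracy - evasion = 78 - 13 = 65
Apply floor: max(65, 5) = 65
Hit chance = 65%

65%


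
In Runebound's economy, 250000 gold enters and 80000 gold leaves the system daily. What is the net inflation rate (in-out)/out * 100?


Net gold = 250000 - 80000 = 170000
Inflation rate = net / sunk * 100 = 170000 / 80000 * 100
= 2.125 * 100
= 212.50%

212.50%


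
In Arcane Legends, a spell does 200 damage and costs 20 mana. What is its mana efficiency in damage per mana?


Efficiency = damage / mana
= 200 / 20
= 10.00

10.00 dmg/mana


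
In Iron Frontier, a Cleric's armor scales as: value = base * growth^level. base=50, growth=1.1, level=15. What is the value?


value = base * growth^level
= 50 * 1.1^15
= 50 * 4.177248
= 208.86

208.86 armor


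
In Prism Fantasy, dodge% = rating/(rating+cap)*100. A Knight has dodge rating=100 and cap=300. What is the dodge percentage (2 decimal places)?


dodge% = 100 / (100 + 300) * 100
= 100 / 400 * 100
= 0.25 * 100
= 25.00%

25.00%


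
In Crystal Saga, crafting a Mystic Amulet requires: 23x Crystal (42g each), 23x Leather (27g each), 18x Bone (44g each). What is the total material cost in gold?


Cost breakdown:
  Crystal: 23 * 42 = 966
  Leather: 23 * 27 = 621
  Bone: 18 * 44 = 792
Total = 966 + 621 + 792 = 2379

2379 gold


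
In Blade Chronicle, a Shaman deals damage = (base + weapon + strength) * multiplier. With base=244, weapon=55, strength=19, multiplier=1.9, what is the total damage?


Sum base + weapon + str = 244 + 55 + 19 = 318
Multiply by 1.9:
318 * 1.9 = 604.2

604.2 damage


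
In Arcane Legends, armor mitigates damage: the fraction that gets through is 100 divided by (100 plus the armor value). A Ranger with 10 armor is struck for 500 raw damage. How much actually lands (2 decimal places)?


actual = 500 * 100 / (100 + 10)
= 500 * 100 / 110
= 50000 / 110
= 454.55

454.55 damage


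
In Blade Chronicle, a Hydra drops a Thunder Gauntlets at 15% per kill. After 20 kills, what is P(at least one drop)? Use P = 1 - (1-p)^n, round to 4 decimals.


P(at least one) = 1 - P(none) = 1 - (1-p)^n
p = 15/100 = 0.15
1 - p = 0.85
(1 - p)^20 = 0.85^20 = 0.038760
P(at least one) = 1 - 0.038760 = 0.9612

0.9612


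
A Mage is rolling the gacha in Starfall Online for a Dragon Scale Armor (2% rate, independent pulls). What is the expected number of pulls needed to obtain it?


Expected pulls for a geometric distribution = 1/p = 100 / rate%
= 100 / 2
= 50.0

50.0 pulls


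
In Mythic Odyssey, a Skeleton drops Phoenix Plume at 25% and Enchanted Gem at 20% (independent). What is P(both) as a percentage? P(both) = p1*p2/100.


For independent events, P(both) = P(A) * P(B)
= 25% * 20%
= 500 / 100 %
= 5.0%

5.0%


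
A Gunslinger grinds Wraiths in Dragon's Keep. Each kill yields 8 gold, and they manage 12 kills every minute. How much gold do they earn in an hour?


Gold per minute = 8 * 12 = 96
Gold per hour = 96 * 60 = 5760

5760 gold/hour


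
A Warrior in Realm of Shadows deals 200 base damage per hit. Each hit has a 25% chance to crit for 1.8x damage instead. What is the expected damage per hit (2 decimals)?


E[dmg] = base * (1 + crit_chance * (crit_mult - 1))
cc as decimal = 25/100 = 0.25
cm - 1 = 1.8 - 1 = 0.8
Bonus factor = 0.25 * 0.8 = 0.2
Total multiplier = 1 + 0.2 = 1.2
Expected damage = 200 * 1.2 = 240.00

240.00 damage


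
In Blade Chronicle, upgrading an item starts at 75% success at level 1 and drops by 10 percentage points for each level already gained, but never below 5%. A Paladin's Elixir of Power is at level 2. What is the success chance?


raw_rate = 75 - 10 * (2 - 1)
= 75 - 10 * 1
= 75 - 10
= 65
Apply floor: max(65, 5) = 65%

65%


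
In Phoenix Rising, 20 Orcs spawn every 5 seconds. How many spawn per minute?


Spawns per minute = count * (60 / interval)
= 20 * (60 / 5)
= 20 * 12.0
= 240.0

240.0 per minute


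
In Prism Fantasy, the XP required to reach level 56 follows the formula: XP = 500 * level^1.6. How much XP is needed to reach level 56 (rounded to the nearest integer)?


XP = 500 * level^1.6
Substitute level = 56:
XP = 500 * 56^1.6
= 500 * 626.7594
= 313380

313380 XP


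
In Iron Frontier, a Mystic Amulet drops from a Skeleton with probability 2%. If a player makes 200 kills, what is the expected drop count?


Expected drops = kills * (drop_rate / 100)
= 200 * (2 / 100)
= 200 * 0.02
= 4.0

4.0 drops


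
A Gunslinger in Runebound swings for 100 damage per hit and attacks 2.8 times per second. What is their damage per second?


DPS = damage * attack_speed
= 100 * 2.8
= 280.0

280.0 DPS


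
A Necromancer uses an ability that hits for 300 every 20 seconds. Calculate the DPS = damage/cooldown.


DPS = damage / cooldown
= 300 / 20
= 15.00

15.00 DPS


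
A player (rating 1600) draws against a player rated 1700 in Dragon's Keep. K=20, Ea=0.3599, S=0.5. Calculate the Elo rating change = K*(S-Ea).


Elo update: delta = K * (S - Ea), where S = 0.5 (draws)
S - Ea = 0.5 - 0.3599 = 0.1401
Rating change = 20 * 0.1401
= 2.80

2.80 rating points


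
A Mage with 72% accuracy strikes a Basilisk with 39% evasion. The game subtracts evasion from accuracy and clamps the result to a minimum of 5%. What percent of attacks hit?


accuracy - evasion = 72 - 39 = 33
Apply floor: max(33, 5) = 33
Hit chance = 33%

33%


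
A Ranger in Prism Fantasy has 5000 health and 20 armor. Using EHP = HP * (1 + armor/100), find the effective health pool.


EHP = 5000 * (1 + 20/100)
= 5000 * (1 + 0.2)
= 5000 * 1.2
= 6000.0

6000.0 EHP


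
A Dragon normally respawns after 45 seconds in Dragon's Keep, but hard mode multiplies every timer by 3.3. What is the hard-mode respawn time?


Respawn time = base * multiplier
= 45 * 3.3
= 148.5 seconds

148.5 seconds


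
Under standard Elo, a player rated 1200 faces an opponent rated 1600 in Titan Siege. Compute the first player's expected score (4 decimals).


Elo expected score: Ea = 1/(1 + 10^((Rb-Ra)/400))
Rb - Ra = 1600 - 1200 = 400
(Rb-Ra)/400 = 400/400 = 1.0
10^1.0 = 10.0
Ea = 1/(1 + 10.0) = 1/11.0 = 0.0909

0.0909


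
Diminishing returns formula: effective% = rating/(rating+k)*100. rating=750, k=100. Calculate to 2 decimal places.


effective% = rating / (rating + k) * 100
= 750 / (750 + 100) * 100
= 750 / 850 * 100
= 0.882353 * 100
= 88.24%

88.24%


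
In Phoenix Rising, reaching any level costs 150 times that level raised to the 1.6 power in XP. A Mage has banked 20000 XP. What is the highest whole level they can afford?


XP = 150 * level^1.6, so level = (XP / 150)^(1/1.6)
= (20000 / 150)^(1/1.6)
= 133.3333^0.625
= 21.2856
Floor: level = 21

level 21


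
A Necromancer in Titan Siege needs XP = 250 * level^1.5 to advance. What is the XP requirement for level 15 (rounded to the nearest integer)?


XP = 250 * level^1.5
Substitute level = 15:
XP = 250 * 15^1.5
= 250 * 58.0948
= 14524

14524 XP


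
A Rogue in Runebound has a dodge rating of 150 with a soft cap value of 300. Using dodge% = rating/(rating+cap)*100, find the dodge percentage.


dodge% = 150 / (150 + 300) * 100
= 150 / 450 * 100
= 0.333333 * 100
= 33.33%

33.33%


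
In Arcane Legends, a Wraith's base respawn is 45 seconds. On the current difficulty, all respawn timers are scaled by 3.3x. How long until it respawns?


Respawn time = base * multiplier
= 45 * 3.3
= 148.5 seconds

148.5 seconds


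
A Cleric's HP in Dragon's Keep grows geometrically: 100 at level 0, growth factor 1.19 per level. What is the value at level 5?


value = base * growth^level
= 100 * 1.19^5
= 100 * 2.386354
= 238.64

238.64 HP


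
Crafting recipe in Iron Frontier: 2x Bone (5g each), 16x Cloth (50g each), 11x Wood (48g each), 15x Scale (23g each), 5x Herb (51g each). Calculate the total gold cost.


Cost breakdown:
  Bone: 2 * 5 = 10
  Cloth: 16 * 50 = 800
  Wood: 11 * 48 = 528
  Scale: 15 * 23 = 345
  Herb: 5 * 51 = 255
Total = 10 + 800 + 528 + 345 + 255 = 1938

1938 gold


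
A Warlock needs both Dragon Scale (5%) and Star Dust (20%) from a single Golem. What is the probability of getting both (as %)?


For independent events, P(both) = P(A) * P(B)
= 5% * 20%
= 100 / 100 %
= 1.0%

1.0%


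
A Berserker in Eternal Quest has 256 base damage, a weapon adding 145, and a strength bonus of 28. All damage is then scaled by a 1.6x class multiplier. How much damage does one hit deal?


Sum base + weapon + str = 256 + 145 + 28 = 429
Multiply by 1.6:
429 * 1.6 = 686.4

686.4 damage


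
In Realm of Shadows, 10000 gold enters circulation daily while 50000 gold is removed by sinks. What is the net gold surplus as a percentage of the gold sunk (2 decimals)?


Net gold = 10000 - 50000 = -40000
Inflation rate = net / sunk * 100 = -40000 / 50000 * 100
= -0.8 * 100
= -80.00%

-80.00%


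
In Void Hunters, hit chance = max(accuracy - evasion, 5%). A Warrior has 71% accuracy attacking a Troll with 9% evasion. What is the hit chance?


accuracy - evasion = 71 - 9 = 62
Apply floor: max(62, 5) = 62
Hit chance = 62%

62%


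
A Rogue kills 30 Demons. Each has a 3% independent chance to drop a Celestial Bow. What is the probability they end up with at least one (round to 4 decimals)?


P(at least one) = 1 - P(none) = 1 - (1-p)^n
p = 3/100 = 0.03
1 - p = 0.97
(1 - p)^30 = 0.97^30 = 0.401007
P(at least one) = 1 - 0.401007 = 0.5990

0.5990


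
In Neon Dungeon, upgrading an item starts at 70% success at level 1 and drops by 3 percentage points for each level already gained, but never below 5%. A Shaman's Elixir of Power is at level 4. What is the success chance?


raw_rate = 70 - 3 * (4 - 1)
= 70 - 3 * 3
= 70 - 9
= 61
Apply floor: max(61, 5) = 61%

61%


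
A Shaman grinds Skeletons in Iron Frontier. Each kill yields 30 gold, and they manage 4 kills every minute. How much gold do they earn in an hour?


Gold per minute = 30 * 4 = 120
Gold per hour = 120 * 60 = 7200

7200 gold/hour


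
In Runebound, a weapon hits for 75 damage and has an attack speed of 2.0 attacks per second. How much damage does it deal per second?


DPS = damage * attack_speed
= 75 * 2.0
= 150.0

150.0 DPS


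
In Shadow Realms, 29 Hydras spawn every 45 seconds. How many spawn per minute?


Spawns per minute = count * (60 / interval)
= 29 * (60 / 45)
= 29 * 1.3333
= 38.67

38.67 per minute


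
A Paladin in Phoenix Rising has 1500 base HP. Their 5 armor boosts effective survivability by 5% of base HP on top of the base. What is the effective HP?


EHP = 1500 * (1 + 5/100)
= 1500 * (1 + 0.05)
= 1500 * 1.05
= 1575.0

1575.0 EHP


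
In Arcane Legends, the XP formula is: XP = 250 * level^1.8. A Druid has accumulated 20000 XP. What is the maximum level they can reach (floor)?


XP = 250 * level^1.8, so level = (XP / 250)^(1/1.8)
= (20000 / 250)^(1/1.8)
= 80.0^0.5556
= 11.4096
Floor: level = 11

level 11


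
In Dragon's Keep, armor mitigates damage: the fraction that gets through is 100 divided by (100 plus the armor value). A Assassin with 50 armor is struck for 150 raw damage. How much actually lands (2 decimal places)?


actual = 150 * 100 / (100 + 50)
= 150 * 100 / 150
= 15000 / 150
= 100.00

100.00 damage


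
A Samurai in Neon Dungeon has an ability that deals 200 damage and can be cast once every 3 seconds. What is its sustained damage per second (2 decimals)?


DPS = damage / cooldown
= 200 / 3
= 66.67

66.67 DPS


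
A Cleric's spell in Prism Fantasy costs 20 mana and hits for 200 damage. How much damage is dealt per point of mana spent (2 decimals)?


Efficiency = damage / mana
= 200 / 20
= 10.00

10.00 dmg/mana


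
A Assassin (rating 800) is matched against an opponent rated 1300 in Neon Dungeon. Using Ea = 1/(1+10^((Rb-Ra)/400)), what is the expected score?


Elo expected score: Ea = 1/(1 + 10^((Rb-Ra)/400))
Rb - Ra = 1300 - 800 = 500
(Rb-Ra)/400 = 500/400 = 1.25
10^1.25 = 17.782794
Ea = 1/(1 + 17.782794) = 1/18.782794 = 0.0532

0.0532


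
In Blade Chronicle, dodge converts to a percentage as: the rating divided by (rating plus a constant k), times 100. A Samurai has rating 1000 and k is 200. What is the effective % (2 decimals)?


effective% = rating / (rating + k) * 100
= 1000 / (1000 + 200) * 100
= 1000 / 1200 * 100
= 0.833333 * 100
= 83.33%

83.33%


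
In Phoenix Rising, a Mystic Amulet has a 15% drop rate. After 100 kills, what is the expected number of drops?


Expected drops = kills * (drop_rate / 100)
= 100 * (15 / 100)
= 100 * 0.15
= 15.0

15.0 drops


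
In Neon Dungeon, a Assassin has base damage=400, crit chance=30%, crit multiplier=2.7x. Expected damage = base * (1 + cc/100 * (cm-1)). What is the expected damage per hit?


E[dmg] = base * (1 + crit_chance * (crit_mult - 1))
cc as decimal = 30/100 = 0.3
cm - 1 = 2.7 - 1 = 1.7
Bonus factor = 0.3 * 1.7 = 0.51
Total multiplier = 1 + 0.51 = 1.51
Expected damage = 400 * 1.51 = 604.00

604.00 damage


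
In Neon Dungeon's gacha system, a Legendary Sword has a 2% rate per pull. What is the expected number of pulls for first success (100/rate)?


Expected pulls for a geometric distribution = 1/p = 100 / rate%
= 100 / 2
= 50.0

50.0 pulls


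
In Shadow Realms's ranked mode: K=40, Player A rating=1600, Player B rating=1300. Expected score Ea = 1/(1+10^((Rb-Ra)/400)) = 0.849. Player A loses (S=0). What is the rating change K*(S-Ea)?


Elo update: delta = K * (S - Ea), where S = 0 (loses)
S - Ea = 0 - 0.849 = -0.849
Rating change = 40 * -0.849
= -33.96

-33.96 rating points


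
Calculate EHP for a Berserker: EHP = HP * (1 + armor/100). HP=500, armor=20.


EHP = 500 * (1 + 20/100)
= 500 * (1 + 0.2)
= 500 * 1.2
= 600.0

600.0 EHP


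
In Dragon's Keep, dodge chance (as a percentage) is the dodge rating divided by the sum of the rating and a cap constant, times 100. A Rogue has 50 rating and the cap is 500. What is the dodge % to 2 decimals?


dodge% = 50 / (50 + 500) * 100
= 50 / 550 * 100
= 0.090909 * 100
= 9.09%

9.09%


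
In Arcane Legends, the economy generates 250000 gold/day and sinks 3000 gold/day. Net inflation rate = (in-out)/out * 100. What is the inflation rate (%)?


Net gold = 250000 - 3000 = 247000
Inflation rate = net / sunk * 100 = 247000 / 3000 * 100
= 82.333333 * 100
= 8233.33%

8233.33%


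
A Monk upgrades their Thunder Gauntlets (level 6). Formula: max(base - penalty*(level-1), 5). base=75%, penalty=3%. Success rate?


raw_rate = 75 - 3 * (6 - 1)
= 75 - 3 * 5
= 75 - 15
= 60
Apply floor: max(60, 5) = 60%

60%


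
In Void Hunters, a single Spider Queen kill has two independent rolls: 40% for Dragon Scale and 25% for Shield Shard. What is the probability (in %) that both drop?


For independent events, P(both) = P(A) * P(B)
= 40% * 25%
= 1000 / 100 %
= 10.0%

10.0%


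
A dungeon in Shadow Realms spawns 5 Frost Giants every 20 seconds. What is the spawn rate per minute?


Spawns per minute = count * (60 / interval)
= 5 * (60 / 20)
= 5 * 3.0
= 15.0

15.0 per minute


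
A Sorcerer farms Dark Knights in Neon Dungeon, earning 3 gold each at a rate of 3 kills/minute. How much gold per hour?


Gold per minute = 3 * 3 = 9
Gold per hour = 9 * 60 = 540

540 gold/hour


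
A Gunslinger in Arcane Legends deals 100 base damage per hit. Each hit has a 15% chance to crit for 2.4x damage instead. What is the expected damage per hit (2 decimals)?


E[dmg] = base * (1 + crit_chance * (crit_mult - 1))
cc as decimal = 15/100 = 0.15
cm - 1 = 2.4 - 1 = 1.4
Bonus factor = 0.15 * 1.4 = 0.21
Total multiplier = 1 + 0.21 = 1.21
Expected damage = 100 * 1.21 = 121.00

121.00 damage


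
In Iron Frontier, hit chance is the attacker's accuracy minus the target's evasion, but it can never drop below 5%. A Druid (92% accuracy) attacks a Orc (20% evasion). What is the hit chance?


accuracy - evasion = 92 - 20 = 72
Apply floor: max(72, 5) = 72
Hit chance = 72%

72%


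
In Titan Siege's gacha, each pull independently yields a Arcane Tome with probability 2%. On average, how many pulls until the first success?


Expected pulls for a geometric distribution = 1/p = 100 / rate%
= 100 / 2
= 50.0

50.0 pulls


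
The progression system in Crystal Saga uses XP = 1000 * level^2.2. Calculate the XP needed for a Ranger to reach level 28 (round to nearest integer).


XP = 1000 * level^2.2
Substitute level = 28:
XP = 1000 * 28^2.2
= 1000 * 1526.6788
= 1526679

1526679 XP


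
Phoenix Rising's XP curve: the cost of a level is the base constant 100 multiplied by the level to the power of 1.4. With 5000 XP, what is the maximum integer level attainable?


XP = 100 * level^1.4, so level = (XP / 100)^(1/1.4)
= (5000 / 100)^(1/1.4)
= 50.0^0.7143
= 16.3512
Floor: level = 16

level 16


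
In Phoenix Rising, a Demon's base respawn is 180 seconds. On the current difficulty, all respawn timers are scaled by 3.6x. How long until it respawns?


Respawn time = base * multiplier
= 180 * 3.6
= 648.0 seconds

648.0 seconds


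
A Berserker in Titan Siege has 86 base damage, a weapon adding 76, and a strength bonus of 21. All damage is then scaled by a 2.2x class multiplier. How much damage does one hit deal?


Sum base + weapon + str = 86 + 76 + 21 = 183
Multiply by 2.2:
183 * 2.2 = 402.6

402.6 damage


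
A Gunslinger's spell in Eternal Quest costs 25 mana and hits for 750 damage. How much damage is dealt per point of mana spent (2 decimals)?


Efficiency = damage / mana
= 750 / 25
= 30.00

30.00 dmg/mana


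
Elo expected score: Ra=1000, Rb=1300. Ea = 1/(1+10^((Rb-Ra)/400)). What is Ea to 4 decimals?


Elo expected score: Ea = 1/(1 + 10^((Rb-Ra)/400))
Rb - Ra = 1300 - 1000 = 300
(Rb-Ra)/400 = 300/400 = 0.75
10^0.75 = 5.623413
Ea = 1/(1 + 5.623413) = 1/6.623413 = 0.1510

0.1510


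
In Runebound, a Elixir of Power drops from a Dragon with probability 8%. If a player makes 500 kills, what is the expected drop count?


Expected drops = kills * (drop_rate / 100)
= 500 * (8 / 100)
= 500 * 0.08
= 40.0

40.0 drops


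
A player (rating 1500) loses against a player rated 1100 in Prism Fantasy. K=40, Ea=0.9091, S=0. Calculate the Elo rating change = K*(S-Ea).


Elo update: delta = K * (S - Ea), where S = 0 (loses)
S - Ea = 0 - 0.9091 = -0.9091
Rating change = 40 * -0.9091
= -36.36

-36.36 rating points


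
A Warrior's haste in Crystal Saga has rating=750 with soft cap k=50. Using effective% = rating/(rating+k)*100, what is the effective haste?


effective% = rating / (rating + k) * 100
= 750 / (750 + 50) * 100
= 750 / 800 * 100
= 0.9375 * 100
= 93.75%

93.75%


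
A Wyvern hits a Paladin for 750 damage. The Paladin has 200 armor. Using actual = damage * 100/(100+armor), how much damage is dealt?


actual = 750 * 100 / (100 + 200)
= 750 * 100 / 300
= 75000 / 300
= 250.00

250.00 damage


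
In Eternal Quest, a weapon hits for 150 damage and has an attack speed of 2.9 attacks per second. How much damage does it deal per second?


DPS = damage * attack_speed
= 150 * 2.9
= 435.0

435.0 DPS


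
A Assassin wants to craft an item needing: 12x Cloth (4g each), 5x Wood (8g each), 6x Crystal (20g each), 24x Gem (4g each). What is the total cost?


Cost breakdown:
  Cloth: 12 * 4 = 48
  Wood: 5 * 8 = 40
  Crystal: 6 * 20 = 120
  Gem: 24 * 4 = 96
Total = 48 + 40 + 120 + 96 = 304

304 gold


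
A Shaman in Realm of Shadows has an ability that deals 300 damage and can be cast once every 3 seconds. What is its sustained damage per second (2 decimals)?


DPS = damage / cooldown
= 300 / 3
= 100.00

100.00 DPS


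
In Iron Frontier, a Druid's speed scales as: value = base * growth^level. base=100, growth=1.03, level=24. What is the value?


value = base * growth^level
= 100 * 1.03^24
= 100 * 2.032794
= 203.28

203.28 speed


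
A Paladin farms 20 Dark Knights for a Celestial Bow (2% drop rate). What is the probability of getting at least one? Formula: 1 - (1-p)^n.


P(at least one) = 1 - P(none) = 1 - (1-p)^n
p = 2/100 = 0.02
1 - p = 0.98
(1 - p)^20 = 0.98^20 = 0.667608
P(at least one) = 1 - 0.667608 = 0.3324

0.3324


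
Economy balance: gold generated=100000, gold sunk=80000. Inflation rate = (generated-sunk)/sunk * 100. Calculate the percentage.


Net gold = 100000 - 80000 = 20000
Inflation rate = net / sunk * 100 = 20000 / 80000 * 100
= 0.25 * 100
= 25.00%

25.00%


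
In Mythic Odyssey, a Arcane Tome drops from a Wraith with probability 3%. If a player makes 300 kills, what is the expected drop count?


Expected drops = kills * (drop_rate / 100)
= 300 * (3 / 100)
= 300 * 0.03
= 9.0

9.0 drops


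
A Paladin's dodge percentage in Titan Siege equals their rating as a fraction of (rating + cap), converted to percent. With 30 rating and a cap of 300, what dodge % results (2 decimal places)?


dodge% = 30 / (30 + 300) * 100
= 30 / 330 * 100
= 0.090909 * 100
= 9.09%

9.09%


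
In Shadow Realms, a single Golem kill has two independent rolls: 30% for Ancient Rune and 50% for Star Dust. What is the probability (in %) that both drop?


For independent events, P(both) = P(A) * P(B)
= 30% * 50%
= 1500 / 100 %
= 15.0%

15.0%


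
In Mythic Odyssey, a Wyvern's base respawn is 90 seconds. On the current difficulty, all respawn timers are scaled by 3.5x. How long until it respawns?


Respawn time = base * multiplier
= 90 * 3.5
= 315.0 seconds

315.0 seconds


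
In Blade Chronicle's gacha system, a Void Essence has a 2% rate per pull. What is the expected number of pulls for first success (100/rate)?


Expected pulls for a geometric distribution = 1/p = 100 / rate%
= 100 / 2
= 50.0

50.0 pulls


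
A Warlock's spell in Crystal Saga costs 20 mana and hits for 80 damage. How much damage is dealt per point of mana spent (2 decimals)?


Efficiency = damage / mana
= 80 / 20
= 4.00

4.00 dmg/mana


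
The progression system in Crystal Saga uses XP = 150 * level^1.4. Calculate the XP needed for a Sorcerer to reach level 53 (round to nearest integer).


XP = 150 * level^1.4
Substitute level = 53:
XP = 150 * 53^1.4
= 150 * 259.4097
= 38911

38911 XP


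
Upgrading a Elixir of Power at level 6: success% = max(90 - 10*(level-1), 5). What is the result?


raw_rate = 90 - 10 * (6 - 1)
= 90 - 10 * 5
= 90 - 50
= 40
Apply floor: max(40, 5) = 40%

40%


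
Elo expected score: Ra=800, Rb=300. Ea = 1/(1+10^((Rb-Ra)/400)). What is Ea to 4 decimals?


Elo expected score: Ea = 1/(1 + 10^((Rb-Ra)/400))
Rb - Ra = 300 - 800 = -500
(Rb-Ra)/400 = -500/400 = -1.25
10^-1.25 = 0.056234
Ea = 1/(1 + 0.056234) = 1/1.056234 = 0.9468

0.9468


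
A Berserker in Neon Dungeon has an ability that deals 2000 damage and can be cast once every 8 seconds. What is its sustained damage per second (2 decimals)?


DPS = damage / cooldown
= 2000 / 8
= 250.00

250.00 DPS


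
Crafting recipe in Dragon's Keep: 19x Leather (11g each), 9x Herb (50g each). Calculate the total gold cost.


Cost breakdown:
  Leather: 19 * 11 = 209
  Herb: 9 * 50 = 450
Total = 209 + 450 = 659

659 gold


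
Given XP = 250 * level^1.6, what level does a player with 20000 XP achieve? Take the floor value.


XP = 250 * level^1.6, so level = (XP / 250)^(1/1.6)
= (20000 / 250)^(1/1.6)
= 80.0^0.625
= 15.4679
Floor: level = 15

level 15


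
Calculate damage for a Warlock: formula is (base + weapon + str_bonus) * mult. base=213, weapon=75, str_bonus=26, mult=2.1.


Sum base + weapon + str = 213 + 75 + 26 = 314
Multiply by 2.1:
314 * 2.1 = 659.4

659.4 damage


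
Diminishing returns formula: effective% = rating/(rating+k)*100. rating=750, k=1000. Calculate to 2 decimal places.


effective% = rating / (rating + k) * 100
= 750 / (750 + 1000) * 100
= 750 / 1750 * 100
= 0.428571 * 100
= 42.86%

42.86%


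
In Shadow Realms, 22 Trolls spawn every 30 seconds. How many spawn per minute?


Spawns per minute = count * (60 / interval)
= 22 * (60 / 30)
= 22 * 2.0
= 44.0

44.0 per minute


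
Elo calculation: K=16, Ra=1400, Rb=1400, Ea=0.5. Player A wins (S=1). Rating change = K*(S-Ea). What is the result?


Elo update: delta = K * (S - Ea), where S = 1 (wins)
S - Ea = 1 - 0.5 = 0.5
Rating change = 16 * 0.5
= 8.00

8.00 rating points


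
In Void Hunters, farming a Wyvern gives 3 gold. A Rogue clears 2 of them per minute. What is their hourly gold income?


Gold per minute = 3 * 2 = 6
Gold per hour = 6 * 60 = 360

360 gold/hour


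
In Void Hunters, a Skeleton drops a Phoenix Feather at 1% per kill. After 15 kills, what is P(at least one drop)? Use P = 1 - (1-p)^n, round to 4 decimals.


P(at least one) = 1 - P(none) = 1 - (1-p)^n
p = 1/100 = 0.01
1 - p = 0.99
(1 - p)^15 = 0.99^15 = 0.860058
P(at least one) = 1 - 0.860058 = 0.1399

0.1399


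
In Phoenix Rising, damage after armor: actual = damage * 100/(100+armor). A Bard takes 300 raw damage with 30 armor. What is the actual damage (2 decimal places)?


actual = 300 * 100 / (100 + 30)
= 300 * 100 / 130
= 30000 / 130
= 230.77

230.77 damage


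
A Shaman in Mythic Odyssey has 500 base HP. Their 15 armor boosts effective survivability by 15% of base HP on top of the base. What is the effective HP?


EHP = 500 * (1 + 15/100)
= 500 * (1 + 0.15)
= 500 * 1.15
= 575.0

575.0 EHP


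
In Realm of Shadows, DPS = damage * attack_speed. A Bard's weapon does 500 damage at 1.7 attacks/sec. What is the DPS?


DPS = damage * attack_speed
= 500 * 1.7
= 850.0

850.0 DPS


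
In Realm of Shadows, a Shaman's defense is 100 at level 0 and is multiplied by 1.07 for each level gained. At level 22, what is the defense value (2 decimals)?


value = base * growth^level
= 100 * 1.07^22
= 100 * 4.430402
= 443.04

443.04 defense


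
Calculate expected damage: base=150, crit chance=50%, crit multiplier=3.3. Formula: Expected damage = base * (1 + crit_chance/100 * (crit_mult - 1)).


E[dmg] = base * (1 + crit_chance * (crit_mult - 1))
cc as decimal = 50/100 = 0.5
cm - 1 = 3.3 - 1 = 2.3
Bonus factor = 0.5 * 2.3 = 1.15
Total multiplier = 1 + 1.15 = 2.15
Expected damage = 150 * 2.15 = 322.50

322.50 damage


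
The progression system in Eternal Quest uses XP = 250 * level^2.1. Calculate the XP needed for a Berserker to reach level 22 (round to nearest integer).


XP = 250 * level^2.1
Substitute level = 22:
XP = 250 * 22^2.1
= 250 * 659.3069
= 164827

164827 XP


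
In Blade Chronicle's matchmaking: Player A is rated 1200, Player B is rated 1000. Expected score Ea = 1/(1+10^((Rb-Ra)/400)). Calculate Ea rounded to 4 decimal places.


Elo expected score: Ea = 1/(1 + 10^((Rb-Ra)/400))
Rb - Ra = 1000 - 1200 = -200
(Rb-Ra)/400 = -200/400 = -0.5
10^-0.5 = 0.316228
Ea = 1/(1 + 0.316228) = 1/1.316228 = 0.7597

0.7597


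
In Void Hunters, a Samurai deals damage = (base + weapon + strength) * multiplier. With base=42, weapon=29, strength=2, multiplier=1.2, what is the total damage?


Sum base + weapon + str = 42 + 29 + 2 = 73
Multiply by 1.2:
73 * 1.2 = 87.6

87.6 damage


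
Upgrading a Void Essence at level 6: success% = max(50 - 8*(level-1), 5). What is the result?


raw_rate = 50 - 8 * (6 - 1)
= 50 - 8 * 5
= 50 - 40
= 10
Apply floor: max(10, 5) = 10%

10%
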